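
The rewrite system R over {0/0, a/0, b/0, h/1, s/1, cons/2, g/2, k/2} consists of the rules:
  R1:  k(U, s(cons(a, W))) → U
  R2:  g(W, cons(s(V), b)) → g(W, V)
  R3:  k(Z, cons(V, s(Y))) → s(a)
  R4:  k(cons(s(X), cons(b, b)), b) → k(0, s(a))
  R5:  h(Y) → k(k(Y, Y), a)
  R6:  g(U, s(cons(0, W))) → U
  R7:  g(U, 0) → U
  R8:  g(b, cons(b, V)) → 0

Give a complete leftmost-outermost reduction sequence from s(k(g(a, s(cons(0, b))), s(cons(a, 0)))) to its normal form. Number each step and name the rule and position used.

1. s(k(g(a, s(cons(0, b))), s(cons(a, 0))))  →  s(g(a, s(cons(0, b))))   [R1 at 1]
2. s(g(a, s(cons(0, b))))  →  s(a)   [R6 at 1]

s(a)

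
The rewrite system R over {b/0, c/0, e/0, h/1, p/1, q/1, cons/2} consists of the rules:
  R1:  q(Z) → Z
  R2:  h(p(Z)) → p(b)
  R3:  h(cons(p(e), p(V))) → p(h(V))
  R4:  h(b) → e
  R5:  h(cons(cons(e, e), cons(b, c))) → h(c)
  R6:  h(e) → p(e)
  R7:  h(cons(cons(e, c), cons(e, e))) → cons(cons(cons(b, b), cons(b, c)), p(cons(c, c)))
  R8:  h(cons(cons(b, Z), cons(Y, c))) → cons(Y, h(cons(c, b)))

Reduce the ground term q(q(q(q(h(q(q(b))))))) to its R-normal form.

1. q(q(q(q(h(q(q(b)))))))  →  q(q(q(h(q(q(b))))))   [R1 at ε]
2. q(q(q(h(q(q(b))))))  →  q(q(h(q(q(b)))))   [R1 at ε]
3. q(q(h(q(q(b)))))  →  q(h(q(q(b))))   [R1 at ε]
4. q(h(q(q(b))))  →  h(q(q(b)))   [R1 at ε]
5. h(q(q(b)))  →  h(q(b))   [R1 at 1]
6. h(q(b))  →  h(b)   [R1 at 1]
7. h(b)  →  e   [R4 at ε]

e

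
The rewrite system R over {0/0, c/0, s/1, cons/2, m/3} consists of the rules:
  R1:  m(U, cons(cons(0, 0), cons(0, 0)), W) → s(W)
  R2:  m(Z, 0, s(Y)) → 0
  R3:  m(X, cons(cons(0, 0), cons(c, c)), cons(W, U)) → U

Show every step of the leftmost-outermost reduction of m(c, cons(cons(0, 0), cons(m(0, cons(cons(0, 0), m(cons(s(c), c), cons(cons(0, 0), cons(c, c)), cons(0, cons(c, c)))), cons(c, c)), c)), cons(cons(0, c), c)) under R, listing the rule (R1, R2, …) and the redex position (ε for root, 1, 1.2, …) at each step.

c

1. m(c, cons(cons(0, 0), cons(m(0, cons(cons(0, 0), m(cons(s(c), c), cons(cons(0, 0), cons(c, c)), cons(0, cons(c, c)))), cons(c, c)), c)), cons(cons(0, c), c))  →  m(c, cons(cons(0, 0), cons(m(0, cons(cons(0, 0), cons(c, c)), cons(c, c)), c)), cons(cons(0, c), c))   [R3 at 2.2.1.2.2]
2. m(c, cons(cons(0, 0), cons(m(0, cons(cons(0, 0), cons(c, c)), cons(c, c)), c)), cons(cons(0, c), c))  →  m(c, cons(cons(0, 0), cons(c, c)), cons(cons(0, c), c))   [R3 at 2.2.1]
3. m(c, cons(cons(0, 0), cons(c, c)), cons(cons(0, c), c))  →  c   [R3 at ε]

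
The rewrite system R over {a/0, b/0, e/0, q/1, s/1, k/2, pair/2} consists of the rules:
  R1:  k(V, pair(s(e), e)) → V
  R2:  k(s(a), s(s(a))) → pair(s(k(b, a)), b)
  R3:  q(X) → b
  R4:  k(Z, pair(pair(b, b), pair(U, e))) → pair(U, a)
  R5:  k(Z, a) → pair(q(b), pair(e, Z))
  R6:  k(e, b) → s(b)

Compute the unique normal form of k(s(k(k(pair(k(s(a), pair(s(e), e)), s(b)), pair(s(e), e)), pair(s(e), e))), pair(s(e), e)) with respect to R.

1. k(s(k(k(pair(k(s(a), pair(s(e), e)), s(b)), pair(s(e), e)), pair(s(e), e))), pair(s(e), e))  →  s(k(k(pair(k(s(a), pair(s(e), e)), s(b)), pair(s(e), e)), pair(s(e), e)))   [R1 at ε]
2. s(k(k(pair(k(s(a), pair(s(e), e)), s(b)), pair(s(e), e)), pair(s(e), e)))  →  s(k(pair(k(s(a), pair(s(e), e)), s(b)), pair(s(e), e)))   [R1 at 1]
3. s(k(pair(k(s(a), pair(s(e), e)), s(b)), pair(s(e), e)))  →  s(pair(k(s(a), pair(s(e), e)), s(b)))   [R1 at 1]
4. s(pair(k(s(a), pair(s(e), e)), s(b)))  →  s(pair(s(a), s(b)))   [R1 at 1.1]

s(pair(s(a), s(b)))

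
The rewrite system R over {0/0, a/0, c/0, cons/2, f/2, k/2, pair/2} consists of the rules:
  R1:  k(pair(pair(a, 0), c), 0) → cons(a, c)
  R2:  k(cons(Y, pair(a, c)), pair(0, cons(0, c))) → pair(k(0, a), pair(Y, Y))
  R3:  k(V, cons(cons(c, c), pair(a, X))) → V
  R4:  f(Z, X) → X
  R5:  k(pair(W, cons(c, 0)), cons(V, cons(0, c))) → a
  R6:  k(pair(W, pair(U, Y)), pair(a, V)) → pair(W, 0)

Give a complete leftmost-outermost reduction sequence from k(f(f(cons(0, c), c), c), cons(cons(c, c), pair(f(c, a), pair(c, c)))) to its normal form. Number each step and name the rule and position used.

c

1. k(f(f(cons(0, c), c), c), cons(cons(c, c), pair(f(c, a), pair(c, c))))  →  k(c, cons(cons(c, c), pair(f(c, a), pair(c, c))))   [R4 at 1]
2. k(c, cons(cons(c, c), pair(f(c, a), pair(c, c))))  →  k(c, cons(cons(c, c), pair(a, pair(c, c))))   [R4 at 2.2.1]
3. k(c, cons(cons(c, c), pair(a, pair(c, c))))  →  c   [R3 at ε]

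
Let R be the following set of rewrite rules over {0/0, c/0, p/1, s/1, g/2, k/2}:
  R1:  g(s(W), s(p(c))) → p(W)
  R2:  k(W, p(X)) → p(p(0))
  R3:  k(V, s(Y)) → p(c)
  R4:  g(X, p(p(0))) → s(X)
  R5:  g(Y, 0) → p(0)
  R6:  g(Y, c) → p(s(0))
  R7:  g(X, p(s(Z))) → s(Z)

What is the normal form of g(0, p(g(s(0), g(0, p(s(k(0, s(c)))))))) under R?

1. g(0, p(g(s(0), g(0, p(s(k(0, s(c))))))))  →  g(0, p(g(s(0), s(k(0, s(c))))))   [R7 at 2.1.2]
2. g(0, p(g(s(0), s(k(0, s(c))))))  →  g(0, p(g(s(0), s(p(c)))))   [R3 at 2.1.2.1]
3. g(0, p(g(s(0), s(p(c)))))  →  g(0, p(p(0)))   [R1 at 2.1]
4. g(0, p(p(0)))  →  s(0)   [R4 at ε]

s(0)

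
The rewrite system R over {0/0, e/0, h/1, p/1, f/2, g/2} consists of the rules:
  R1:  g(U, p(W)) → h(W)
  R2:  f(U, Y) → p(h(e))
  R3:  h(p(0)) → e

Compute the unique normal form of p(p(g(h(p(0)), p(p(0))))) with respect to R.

1. p(p(g(h(p(0)), p(p(0)))))  →  p(p(h(p(0))))   [R1 at 1.1]
2. p(p(h(p(0))))  →  p(p(e))   [R3 at 1.1]

p(p(e))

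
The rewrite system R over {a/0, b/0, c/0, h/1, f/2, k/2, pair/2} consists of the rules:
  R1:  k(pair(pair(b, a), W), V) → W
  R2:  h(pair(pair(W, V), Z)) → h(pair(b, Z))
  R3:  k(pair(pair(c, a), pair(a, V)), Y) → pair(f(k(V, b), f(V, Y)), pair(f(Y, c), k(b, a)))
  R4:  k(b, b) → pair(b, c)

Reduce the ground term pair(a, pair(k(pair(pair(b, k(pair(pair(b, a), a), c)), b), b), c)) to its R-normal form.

pair(a, pair(b, c))

1. pair(a, pair(k(pair(pair(b, k(pair(pair(b, a), a), c)), b), b), c))  →  pair(a, pair(k(pair(pair(b, a), b), b), c))   [R1 at 2.1.1.1.2]
2. pair(a, pair(k(pair(pair(b, a), b), b), c))  →  pair(a, pair(b, c))   [R1 at 2.1]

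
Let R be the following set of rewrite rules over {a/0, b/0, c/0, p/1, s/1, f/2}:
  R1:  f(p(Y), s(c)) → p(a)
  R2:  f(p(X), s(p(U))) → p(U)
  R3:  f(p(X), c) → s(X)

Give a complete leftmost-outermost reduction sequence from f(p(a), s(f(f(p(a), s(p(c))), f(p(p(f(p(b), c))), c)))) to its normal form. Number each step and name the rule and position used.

1. f(p(a), s(f(f(p(a), s(p(c))), f(p(p(f(p(b), c))), c))))  →  f(p(a), s(f(p(c), f(p(p(f(p(b), c))), c))))   [R2 at 2.1.1]
2. f(p(a), s(f(p(c), f(p(p(f(p(b), c))), c))))  →  f(p(a), s(f(p(c), s(p(f(p(b), c))))))   [R3 at 2.1.2]
3. f(p(a), s(f(p(c), s(p(f(p(b), c))))))  →  f(p(a), s(p(f(p(b), c))))   [R2 at 2.1]
4. f(p(a), s(p(f(p(b), c))))  →  p(f(p(b), c))   [R2 at ε]
5. p(f(p(b), c))  →  p(s(b))   [R3 at 1]

p(s(b))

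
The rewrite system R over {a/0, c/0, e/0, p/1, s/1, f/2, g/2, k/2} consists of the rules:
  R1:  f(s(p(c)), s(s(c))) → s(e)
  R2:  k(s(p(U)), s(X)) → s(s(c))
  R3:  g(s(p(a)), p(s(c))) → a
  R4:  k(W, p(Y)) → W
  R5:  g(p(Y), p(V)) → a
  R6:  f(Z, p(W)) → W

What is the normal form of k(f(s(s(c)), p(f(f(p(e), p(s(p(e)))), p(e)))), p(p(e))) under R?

e

1. k(f(s(s(c)), p(f(f(p(e), p(s(p(e)))), p(e)))), p(p(e)))  →  f(s(s(c)), p(f(f(p(e), p(s(p(e)))), p(e))))   [R4 at ε]
2. f(s(s(c)), p(f(f(p(e), p(s(p(e)))), p(e))))  →  f(f(p(e), p(s(p(e)))), p(e))   [R6 at ε]
3. f(f(p(e), p(s(p(e)))), p(e))  →  e   [R6 at ε]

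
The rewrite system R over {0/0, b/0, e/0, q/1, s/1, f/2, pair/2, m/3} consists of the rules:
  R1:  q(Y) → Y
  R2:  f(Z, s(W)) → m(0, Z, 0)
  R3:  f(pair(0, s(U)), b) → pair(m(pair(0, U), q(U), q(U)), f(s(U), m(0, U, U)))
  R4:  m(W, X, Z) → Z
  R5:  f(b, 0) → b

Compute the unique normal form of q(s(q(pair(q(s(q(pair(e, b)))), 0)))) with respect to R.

s(pair(s(pair(e, b)), 0))

1. q(s(q(pair(q(s(q(pair(e, b)))), 0))))  →  s(q(pair(q(s(q(pair(e, b)))), 0)))   [R1 at ε]
2. s(q(pair(q(s(q(pair(e, b)))), 0)))  →  s(pair(q(s(q(pair(e, b)))), 0))   [R1 at 1]
3. s(pair(q(s(q(pair(e, b)))), 0))  →  s(pair(s(q(pair(e, b))), 0))   [R1 at 1.1]
4. s(pair(s(q(pair(e, b))), 0))  →  s(pair(s(pair(e, b)), 0))   [R1 at 1.1.1]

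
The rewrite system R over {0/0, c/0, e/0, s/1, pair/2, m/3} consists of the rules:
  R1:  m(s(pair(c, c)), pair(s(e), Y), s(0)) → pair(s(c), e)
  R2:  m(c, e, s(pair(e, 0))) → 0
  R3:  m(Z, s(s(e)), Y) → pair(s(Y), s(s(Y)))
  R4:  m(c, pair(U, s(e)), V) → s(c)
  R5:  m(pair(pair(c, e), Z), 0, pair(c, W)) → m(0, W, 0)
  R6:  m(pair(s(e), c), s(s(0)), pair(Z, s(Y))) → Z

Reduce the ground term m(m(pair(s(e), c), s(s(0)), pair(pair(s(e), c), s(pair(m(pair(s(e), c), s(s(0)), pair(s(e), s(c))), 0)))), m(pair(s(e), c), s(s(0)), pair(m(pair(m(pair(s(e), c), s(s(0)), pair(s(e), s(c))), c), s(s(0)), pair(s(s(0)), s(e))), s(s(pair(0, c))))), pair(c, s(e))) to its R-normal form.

1. m(m(pair(s(e), c), s(s(0)), pair(pair(s(e), c), s(pair(m(pair(s(e), c), s(s(0)), pair(s(e), s(c))), 0)))), m(pair(s(e), c), s(s(0)), pair(m(pair(m(pair(s(e), c), s(s(0)), pair(s(e), s(c))), c), s(s(0)), pair(s(s(0)), s(e))), s(s(pair(0, c))))), pair(c, s(e)))  →  m(pair(s(e), c), m(pair(s(e), c), s(s(0)), pair(m(pair(m(pair(s(e), c), s(s(0)), pair(s(e), s(c))), c), s(s(0)), pair(s(s(0)), s(e))), s(s(pair(0, c))))), pair(c, s(e)))   [R6 at 1]
2. m(pair(s(e), c), m(pair(s(e), c), s(s(0)), pair(m(pair(m(pair(s(e), c), s(s(0)), pair(s(e), s(c))), c), s(s(0)), pair(s(s(0)), s(e))), s(s(pair(0, c))))), pair(c, s(e)))  →  m(pair(s(e), c), m(pair(m(pair(s(e), c), s(s(0)), pair(s(e), s(c))), c), s(s(0)), pair(s(s(0)), s(e))), pair(c, s(e)))   [R6 at 2]
3. m(pair(s(e), c), m(pair(m(pair(s(e), c), s(s(0)), pair(s(e), s(c))), c), s(s(0)), pair(s(s(0)), s(e))), pair(c, s(e)))  →  m(pair(s(e), c), m(pair(s(e), c), s(s(0)), pair(s(s(0)), s(e))), pair(c, s(e)))   [R6 at 2.1.1]
4. m(pair(s(e), c), m(pair(s(e), c), s(s(0)), pair(s(s(0)), s(e))), pair(c, s(e)))  →  m(pair(s(e), c), s(s(0)), pair(c, s(e)))   [R6 at 2]
5. m(pair(s(e), c), s(s(0)), pair(c, s(e)))  →  c   [R6 at ε]

c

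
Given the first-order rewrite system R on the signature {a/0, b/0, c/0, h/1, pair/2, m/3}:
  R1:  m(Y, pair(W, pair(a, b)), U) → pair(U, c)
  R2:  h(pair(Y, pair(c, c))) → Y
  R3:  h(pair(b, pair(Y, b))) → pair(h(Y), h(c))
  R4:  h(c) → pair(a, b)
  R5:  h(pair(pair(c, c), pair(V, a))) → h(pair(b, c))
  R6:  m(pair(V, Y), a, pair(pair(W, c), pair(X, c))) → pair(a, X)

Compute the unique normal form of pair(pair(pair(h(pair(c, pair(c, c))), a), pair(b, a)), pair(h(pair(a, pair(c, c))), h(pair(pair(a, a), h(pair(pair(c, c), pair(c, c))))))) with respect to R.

1. pair(pair(pair(h(pair(c, pair(c, c))), a), pair(b, a)), pair(h(pair(a, pair(c, c))), h(pair(pair(a, a), h(pair(pair(c, c), pair(c, c)))))))  →  pair(pair(pair(c, a), pair(b, a)), pair(h(pair(a, pair(c, c))), h(pair(pair(a, a), h(pair(pair(c, c), pair(c, c)))))))   [R2 at 1.1.1]
2. pair(pair(pair(c, a), pair(b, a)), pair(h(pair(a, pair(c, c))), h(pair(pair(a, a), h(pair(pair(c, c), pair(c, c)))))))  →  pair(pair(pair(c, a), pair(b, a)), pair(a, h(pair(pair(a, a), h(pair(pair(c, c), pair(c, c)))))))   [R2 at 2.1]
3. pair(pair(pair(c, a), pair(b, a)), pair(a, h(pair(pair(a, a), h(pair(pair(c, c), pair(c, c)))))))  →  pair(pair(pair(c, a), pair(b, a)), pair(a, h(pair(pair(a, a), pair(c, c)))))   [R2 at 2.2.1.2]
4. pair(pair(pair(c, a), pair(b, a)), pair(a, h(pair(pair(a, a), pair(c, c)))))  →  pair(pair(pair(c, a), pair(b, a)), pair(a, pair(a, a)))   [R2 at 2.2]

pair(pair(pair(c, a), pair(b, a)), pair(a, pair(a, a)))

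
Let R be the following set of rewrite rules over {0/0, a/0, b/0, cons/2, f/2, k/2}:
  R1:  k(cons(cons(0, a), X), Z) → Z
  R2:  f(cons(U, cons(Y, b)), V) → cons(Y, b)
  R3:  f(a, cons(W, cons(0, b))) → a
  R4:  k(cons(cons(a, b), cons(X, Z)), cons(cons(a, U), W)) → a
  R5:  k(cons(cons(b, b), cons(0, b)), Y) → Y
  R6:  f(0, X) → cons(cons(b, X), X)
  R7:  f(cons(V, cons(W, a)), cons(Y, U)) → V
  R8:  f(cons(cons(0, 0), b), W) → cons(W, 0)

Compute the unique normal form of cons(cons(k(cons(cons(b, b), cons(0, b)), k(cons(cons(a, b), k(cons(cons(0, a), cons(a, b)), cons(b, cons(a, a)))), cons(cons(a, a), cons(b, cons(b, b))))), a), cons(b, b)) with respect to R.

1. cons(cons(k(cons(cons(b, b), cons(0, b)), k(cons(cons(a, b), k(cons(cons(0, a), cons(a, b)), cons(b, cons(a, a)))), cons(cons(a, a), cons(b, cons(b, b))))), a), cons(b, b))  →  cons(cons(k(cons(cons(a, b), k(cons(cons(0, a), cons(a, b)), cons(b, cons(a, a)))), cons(cons(a, a), cons(b, cons(b, b)))), a), cons(b, b))   [R5 at 1.1]
2. cons(cons(k(cons(cons(a, b), k(cons(cons(0, a), cons(a, b)), cons(b, cons(a, a)))), cons(cons(a, a), cons(b, cons(b, b)))), a), cons(b, b))  →  cons(cons(k(cons(cons(a, b), cons(b, cons(a, a))), cons(cons(a, a), cons(b, cons(b, b)))), a), cons(b, b))   [R1 at 1.1.1.2]
3. cons(cons(k(cons(cons(a, b), cons(b, cons(a, a))), cons(cons(a, a), cons(b, cons(b, b)))), a), cons(b, b))  →  cons(cons(a, a), cons(b, b))   [R4 at 1.1]

cons(cons(a, a), cons(b, b))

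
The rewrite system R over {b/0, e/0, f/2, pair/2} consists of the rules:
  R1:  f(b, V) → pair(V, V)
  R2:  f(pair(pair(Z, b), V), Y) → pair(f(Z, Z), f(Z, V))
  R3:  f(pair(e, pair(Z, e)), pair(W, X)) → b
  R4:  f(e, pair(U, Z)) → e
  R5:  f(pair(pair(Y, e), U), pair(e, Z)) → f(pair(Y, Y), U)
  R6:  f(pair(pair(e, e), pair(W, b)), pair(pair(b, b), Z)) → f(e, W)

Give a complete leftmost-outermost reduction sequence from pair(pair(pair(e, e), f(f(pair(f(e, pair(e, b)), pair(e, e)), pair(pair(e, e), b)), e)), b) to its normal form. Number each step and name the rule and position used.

1. pair(pair(pair(e, e), f(f(pair(f(e, pair(e, b)), pair(e, e)), pair(pair(e, e), b)), e)), b)  →  pair(pair(pair(e, e), f(f(pair(e, pair(e, e)), pair(pair(e, e), b)), e)), b)   [R4 at 1.2.1.1.1]
2. pair(pair(pair(e, e), f(f(pair(e, pair(e, e)), pair(pair(e, e), b)), e)), b)  →  pair(pair(pair(e, e), f(b, e)), b)   [R3 at 1.2.1]
3. pair(pair(pair(e, e), f(b, e)), b)  →  pair(pair(pair(e, e), pair(e, e)), b)   [R1 at 1.2]

pair(pair(pair(e, e), pair(e, e)), b)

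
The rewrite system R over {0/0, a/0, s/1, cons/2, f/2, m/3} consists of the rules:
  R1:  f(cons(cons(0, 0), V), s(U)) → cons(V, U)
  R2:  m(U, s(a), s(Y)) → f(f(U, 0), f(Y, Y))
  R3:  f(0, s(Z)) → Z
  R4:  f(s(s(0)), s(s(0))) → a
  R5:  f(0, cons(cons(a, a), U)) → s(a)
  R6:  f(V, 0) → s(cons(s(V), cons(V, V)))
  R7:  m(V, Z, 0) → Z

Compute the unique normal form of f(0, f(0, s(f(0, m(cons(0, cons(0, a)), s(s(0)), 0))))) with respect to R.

1. f(0, f(0, s(f(0, m(cons(0, cons(0, a)), s(s(0)), 0)))))  →  f(0, f(0, m(cons(0, cons(0, a)), s(s(0)), 0)))   [R3 at 2]
2. f(0, f(0, m(cons(0, cons(0, a)), s(s(0)), 0)))  →  f(0, f(0, s(s(0))))   [R7 at 2.2]
3. f(0, f(0, s(s(0))))  →  f(0, s(0))   [R3 at 2]
4. f(0, s(0))  →  0   [R3 at ε]

0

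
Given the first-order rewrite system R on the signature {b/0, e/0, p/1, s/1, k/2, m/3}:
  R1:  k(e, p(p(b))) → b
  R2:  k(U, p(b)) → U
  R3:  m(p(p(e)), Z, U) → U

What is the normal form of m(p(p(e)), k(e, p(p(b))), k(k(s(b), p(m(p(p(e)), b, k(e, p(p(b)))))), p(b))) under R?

1. m(p(p(e)), k(e, p(p(b))), k(k(s(b), p(m(p(p(e)), b, k(e, p(p(b)))))), p(b)))  →  k(k(s(b), p(m(p(p(e)), b, k(e, p(p(b)))))), p(b))   [R3 at ε]
2. k(k(s(b), p(m(p(p(e)), b, k(e, p(p(b)))))), p(b))  →  k(s(b), p(m(p(p(e)), b, k(e, p(p(b))))))   [R2 at ε]
3. k(s(b), p(m(p(p(e)), b, k(e, p(p(b))))))  →  k(s(b), p(k(e, p(p(b)))))   [R3 at 2.1]
4. k(s(b), p(k(e, p(p(b)))))  →  k(s(b), p(b))   [R1 at 2.1]
5. k(s(b), p(b))  →  s(b)   [R2 at ε]

s(b)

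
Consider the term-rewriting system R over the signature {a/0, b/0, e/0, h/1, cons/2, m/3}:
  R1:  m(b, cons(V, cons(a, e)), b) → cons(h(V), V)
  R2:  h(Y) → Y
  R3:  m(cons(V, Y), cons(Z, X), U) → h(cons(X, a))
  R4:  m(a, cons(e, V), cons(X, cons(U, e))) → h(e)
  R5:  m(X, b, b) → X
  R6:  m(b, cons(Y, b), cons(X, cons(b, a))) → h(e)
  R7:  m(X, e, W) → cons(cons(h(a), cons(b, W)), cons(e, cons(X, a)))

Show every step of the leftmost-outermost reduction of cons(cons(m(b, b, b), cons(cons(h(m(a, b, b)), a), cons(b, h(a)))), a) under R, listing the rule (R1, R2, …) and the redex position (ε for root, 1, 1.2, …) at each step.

1. cons(cons(m(b, b, b), cons(cons(h(m(a, b, b)), a), cons(b, h(a)))), a)  →  cons(cons(b, cons(cons(h(m(a, b, b)), a), cons(b, h(a)))), a)   [R5 at 1.1]
2. cons(cons(b, cons(cons(h(m(a, b, b)), a), cons(b, h(a)))), a)  →  cons(cons(b, cons(cons(m(a, b, b), a), cons(b, h(a)))), a)   [R2 at 1.2.1.1]
3. cons(cons(b, cons(cons(m(a, b, b), a), cons(b, h(a)))), a)  →  cons(cons(b, cons(cons(a, a), cons(b, h(a)))), a)   [R5 at 1.2.1.1]
4. cons(cons(b, cons(cons(a, a), cons(b, h(a)))), a)  →  cons(cons(b, cons(cons(a, a), cons(b, a))), a)   [R2 at 1.2.2.2]

cons(cons(b, cons(cons(a, a), cons(b, a))), a)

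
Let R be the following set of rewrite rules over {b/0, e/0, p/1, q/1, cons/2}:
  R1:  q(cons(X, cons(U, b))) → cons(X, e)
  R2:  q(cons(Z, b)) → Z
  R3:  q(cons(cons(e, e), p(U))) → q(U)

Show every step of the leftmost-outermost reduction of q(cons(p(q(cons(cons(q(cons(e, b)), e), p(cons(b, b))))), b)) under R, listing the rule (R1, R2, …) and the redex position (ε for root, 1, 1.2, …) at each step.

p(b)

1. q(cons(p(q(cons(cons(q(cons(e, b)), e), p(cons(b, b))))), b))  →  p(q(cons(cons(q(cons(e, b)), e), p(cons(b, b)))))   [R2 at ε]
2. p(q(cons(cons(q(cons(e, b)), e), p(cons(b, b)))))  →  p(q(cons(cons(e, e), p(cons(b, b)))))   [R2 at 1.1.1.1]
3. p(q(cons(cons(e, e), p(cons(b, b)))))  →  p(q(cons(b, b)))   [R3 at 1]
4. p(q(cons(b, b)))  →  p(b)   [R2 at 1]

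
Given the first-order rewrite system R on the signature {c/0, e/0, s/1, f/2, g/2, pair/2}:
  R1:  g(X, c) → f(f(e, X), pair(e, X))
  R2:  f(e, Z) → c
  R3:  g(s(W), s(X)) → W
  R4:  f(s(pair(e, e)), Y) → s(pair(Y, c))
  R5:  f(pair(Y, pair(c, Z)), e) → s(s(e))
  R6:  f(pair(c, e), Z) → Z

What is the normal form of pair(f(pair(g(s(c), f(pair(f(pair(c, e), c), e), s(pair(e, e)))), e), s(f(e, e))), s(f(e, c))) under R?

pair(s(c), s(c))

1. pair(f(pair(g(s(c), f(pair(f(pair(c, e), c), e), s(pair(e, e)))), e), s(f(e, e))), s(f(e, c)))  →  pair(f(pair(g(s(c), f(pair(c, e), s(pair(e, e)))), e), s(f(e, e))), s(f(e, c)))   [R6 at 1.1.1.2.1.1]
2. pair(f(pair(g(s(c), f(pair(c, e), s(pair(e, e)))), e), s(f(e, e))), s(f(e, c)))  →  pair(f(pair(g(s(c), s(pair(e, e))), e), s(f(e, e))), s(f(e, c)))   [R6 at 1.1.1.2]
3. pair(f(pair(g(s(c), s(pair(e, e))), e), s(f(e, e))), s(f(e, c)))  →  pair(f(pair(c, e), s(f(e, e))), s(f(e, c)))   [R3 at 1.1.1]
4. pair(f(pair(c, e), s(f(e, e))), s(f(e, c)))  →  pair(s(f(e, e)), s(f(e, c)))   [R6 at 1]
5. pair(s(f(e, e)), s(f(e, c)))  →  pair(s(c), s(f(e, c)))   [R2 at 1.1]
6. pair(s(c), s(f(e, c)))  →  pair(s(c), s(c))   [R2 at 2.1]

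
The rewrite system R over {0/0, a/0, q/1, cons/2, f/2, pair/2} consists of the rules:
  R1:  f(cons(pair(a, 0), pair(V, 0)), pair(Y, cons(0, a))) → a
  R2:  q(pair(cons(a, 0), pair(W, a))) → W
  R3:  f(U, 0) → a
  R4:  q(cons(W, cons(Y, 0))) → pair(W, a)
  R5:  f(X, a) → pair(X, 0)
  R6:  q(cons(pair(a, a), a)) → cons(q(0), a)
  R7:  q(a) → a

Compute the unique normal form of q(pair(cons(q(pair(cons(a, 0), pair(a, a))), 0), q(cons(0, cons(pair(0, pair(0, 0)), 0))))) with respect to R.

0

1. q(pair(cons(q(pair(cons(a, 0), pair(a, a))), 0), q(cons(0, cons(pair(0, pair(0, 0)), 0)))))  →  q(pair(cons(a, 0), q(cons(0, cons(pair(0, pair(0, 0)), 0)))))   [R2 at 1.1.1]
2. q(pair(cons(a, 0), q(cons(0, cons(pair(0, pair(0, 0)), 0)))))  →  q(pair(cons(a, 0), pair(0, a)))   [R4 at 1.2]
3. q(pair(cons(a, 0), pair(0, a)))  →  0   [R2 at ε]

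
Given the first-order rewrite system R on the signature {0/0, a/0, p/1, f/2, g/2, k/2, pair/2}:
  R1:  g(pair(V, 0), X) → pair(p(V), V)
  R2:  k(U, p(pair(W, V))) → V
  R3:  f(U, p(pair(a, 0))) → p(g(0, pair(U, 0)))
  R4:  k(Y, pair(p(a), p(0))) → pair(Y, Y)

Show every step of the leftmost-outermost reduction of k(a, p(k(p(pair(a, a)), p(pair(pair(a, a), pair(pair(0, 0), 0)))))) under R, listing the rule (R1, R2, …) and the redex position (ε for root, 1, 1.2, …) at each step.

1. k(a, p(k(p(pair(a, a)), p(pair(pair(a, a), pair(pair(0, 0), 0))))))  →  k(a, p(pair(pair(0, 0), 0)))   [R2 at 2.1]
2. k(a, p(pair(pair(0, 0), 0)))  →  0   [R2 at ε]

0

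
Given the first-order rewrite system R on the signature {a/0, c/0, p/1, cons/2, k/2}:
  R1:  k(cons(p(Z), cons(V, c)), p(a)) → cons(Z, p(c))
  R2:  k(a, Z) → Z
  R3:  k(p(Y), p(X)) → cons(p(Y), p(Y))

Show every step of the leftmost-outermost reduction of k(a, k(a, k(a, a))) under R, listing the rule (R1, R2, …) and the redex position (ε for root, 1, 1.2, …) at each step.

1. k(a, k(a, k(a, a)))  →  k(a, k(a, a))   [R2 at ε]
2. k(a, k(a, a))  →  k(a, a)   [R2 at ε]
3. k(a, a)  →  a   [R2 at ε]

a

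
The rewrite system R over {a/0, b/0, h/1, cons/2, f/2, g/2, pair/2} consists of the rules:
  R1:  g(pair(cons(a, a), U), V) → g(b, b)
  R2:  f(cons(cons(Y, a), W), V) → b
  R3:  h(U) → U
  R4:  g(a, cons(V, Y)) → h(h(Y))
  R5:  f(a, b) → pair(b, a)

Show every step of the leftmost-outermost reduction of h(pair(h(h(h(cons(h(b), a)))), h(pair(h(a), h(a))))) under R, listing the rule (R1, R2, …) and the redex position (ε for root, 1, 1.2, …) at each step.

pair(cons(b, a), pair(a, a))

1. h(pair(h(h(h(cons(h(b), a)))), h(pair(h(a), h(a)))))  →  pair(h(h(h(cons(h(b), a)))), h(pair(h(a), h(a))))   [R3 at ε]
2. pair(h(h(h(cons(h(b), a)))), h(pair(h(a), h(a))))  →  pair(h(h(cons(h(b), a))), h(pair(h(a), h(a))))   [R3 at 1]
3. pair(h(h(cons(h(b), a))), h(pair(h(a), h(a))))  →  pair(h(cons(h(b), a)), h(pair(h(a), h(a))))   [R3 at 1]
4. pair(h(cons(h(b), a)), h(pair(h(a), h(a))))  →  pair(cons(h(b), a), h(pair(h(a), h(a))))   [R3 at 1]
5. pair(cons(h(b), a), h(pair(h(a), h(a))))  →  pair(cons(b, a), h(pair(h(a), h(a))))   [R3 at 1.1]
6. pair(cons(b, a), h(pair(h(a), h(a))))  →  pair(cons(b, a), pair(h(a), h(a)))   [R3 at 2]
7. pair(cons(b, a), pair(h(a), h(a)))  →  pair(cons(b, a), pair(a, h(a)))   [R3 at 2.1]
8. pair(cons(b, a), pair(a, h(a)))  →  pair(cons(b, a), pair(a, a))   [R3 at 2.2]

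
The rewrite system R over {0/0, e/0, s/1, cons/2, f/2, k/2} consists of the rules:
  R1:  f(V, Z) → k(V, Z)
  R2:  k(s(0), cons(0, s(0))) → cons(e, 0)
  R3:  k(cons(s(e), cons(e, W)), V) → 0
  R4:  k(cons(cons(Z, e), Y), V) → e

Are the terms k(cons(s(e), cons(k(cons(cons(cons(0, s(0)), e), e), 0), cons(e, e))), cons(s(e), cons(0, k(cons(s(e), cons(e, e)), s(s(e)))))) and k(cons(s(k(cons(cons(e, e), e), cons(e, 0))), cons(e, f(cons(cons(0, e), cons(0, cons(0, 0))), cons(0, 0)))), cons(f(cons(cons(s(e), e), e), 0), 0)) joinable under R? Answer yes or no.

Reduce t₁ = k(cons(s(e), cons(k(cons(cons(cons(0, s(0)), e), e), 0), cons(e, e))), cons(s(e), cons(0, k(cons(s(e), cons(e, e)), s(s(e)))))):
1. k(cons(s(e), cons(k(cons(cons(cons(0, s(0)), e), e), 0), cons(e, e))), cons(s(e), cons(0, k(cons(s(e), cons(e, e)), s(s(e))))))  →  k(cons(s(e), cons(e, cons(e, e))), cons(s(e), cons(0, k(cons(s(e), cons(e, e)), s(s(e))))))   [R4 at 1.2.1]
2. k(cons(s(e), cons(e, cons(e, e))), cons(s(e), cons(0, k(cons(s(e), cons(e, e)), s(s(e))))))  →  0   [R3 at ε]

Reduce t₂ = k(cons(s(k(cons(cons(e, e), e), cons(e, 0))), cons(e, f(cons(cons(0, e), cons(0, cons(0, 0))), cons(0, 0)))), cons(f(cons(cons(s(e), e), e), 0), 0)):
1. k(cons(s(k(cons(cons(e, e), e), cons(e, 0))), cons(e, f(cons(cons(0, e), cons(0, cons(0, 0))), cons(0, 0)))), cons(f(cons(cons(s(e), e), e), 0), 0))  →  k(cons(s(e), cons(e, f(cons(cons(0, e), cons(0, cons(0, 0))), cons(0, 0)))), cons(f(cons(cons(s(e), e), e), 0), 0))   [R4 at 1.1.1]
2. k(cons(s(e), cons(e, f(cons(cons(0, e), cons(0, cons(0, 0))), cons(0, 0)))), cons(f(cons(cons(s(e), e), e), 0), 0))  →  0   [R3 at ε]

yes — NF(t₁) = 0, NF(t₂) = 0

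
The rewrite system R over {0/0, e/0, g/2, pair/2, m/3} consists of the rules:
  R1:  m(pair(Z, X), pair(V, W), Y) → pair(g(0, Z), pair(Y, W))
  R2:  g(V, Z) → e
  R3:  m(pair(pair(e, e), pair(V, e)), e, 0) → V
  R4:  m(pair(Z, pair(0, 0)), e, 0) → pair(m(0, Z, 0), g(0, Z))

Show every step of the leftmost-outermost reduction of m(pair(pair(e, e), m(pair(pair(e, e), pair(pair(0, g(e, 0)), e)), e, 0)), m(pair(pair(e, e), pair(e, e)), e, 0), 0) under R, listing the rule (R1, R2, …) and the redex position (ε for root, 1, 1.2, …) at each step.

1. m(pair(pair(e, e), m(pair(pair(e, e), pair(pair(0, g(e, 0)), e)), e, 0)), m(pair(pair(e, e), pair(e, e)), e, 0), 0)  →  m(pair(pair(e, e), pair(0, g(e, 0))), m(pair(pair(e, e), pair(e, e)), e, 0), 0)   [R3 at 1.2]
2. m(pair(pair(e, e), pair(0, g(e, 0))), m(pair(pair(e, e), pair(e, e)), e, 0), 0)  →  m(pair(pair(e, e), pair(0, e)), m(pair(pair(e, e), pair(e, e)), e, 0), 0)   [R2 at 1.2.2]
3. m(pair(pair(e, e), pair(0, e)), m(pair(pair(e, e), pair(e, e)), e, 0), 0)  →  m(pair(pair(e, e), pair(0, e)), e, 0)   [R3 at 2]
4. m(pair(pair(e, e), pair(0, e)), e, 0)  →  0   [R3 at ε]

0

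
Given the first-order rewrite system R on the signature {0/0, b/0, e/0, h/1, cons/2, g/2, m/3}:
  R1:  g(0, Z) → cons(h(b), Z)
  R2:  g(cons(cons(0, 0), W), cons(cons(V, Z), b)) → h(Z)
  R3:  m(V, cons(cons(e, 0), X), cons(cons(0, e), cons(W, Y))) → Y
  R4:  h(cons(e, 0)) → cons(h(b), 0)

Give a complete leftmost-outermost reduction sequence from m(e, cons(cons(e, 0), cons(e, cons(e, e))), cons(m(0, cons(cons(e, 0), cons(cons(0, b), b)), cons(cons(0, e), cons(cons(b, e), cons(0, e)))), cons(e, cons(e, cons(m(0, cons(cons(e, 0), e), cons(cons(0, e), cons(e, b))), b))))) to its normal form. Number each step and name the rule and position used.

cons(e, cons(b, b))

1. m(e, cons(cons(e, 0), cons(e, cons(e, e))), cons(m(0, cons(cons(e, 0), cons(cons(0, b), b)), cons(cons(0, e), cons(cons(b, e), cons(0, e)))), cons(e, cons(e, cons(m(0, cons(cons(e, 0), e), cons(cons(0, e), cons(e, b))), b)))))  →  m(e, cons(cons(e, 0), cons(e, cons(e, e))), cons(cons(0, e), cons(e, cons(e, cons(m(0, cons(cons(e, 0), e), cons(cons(0, e), cons(e, b))), b)))))   [R3 at 3.1]
2. m(e, cons(cons(e, 0), cons(e, cons(e, e))), cons(cons(0, e), cons(e, cons(e, cons(m(0, cons(cons(e, 0), e), cons(cons(0, e), cons(e, b))), b)))))  →  cons(e, cons(m(0, cons(cons(e, 0), e), cons(cons(0, e), cons(e, b))), b))   [R3 at ε]
3. cons(e, cons(m(0, cons(cons(e, 0), e), cons(cons(0, e), cons(e, b))), b))  →  cons(e, cons(b, b))   [R3 at 2.1]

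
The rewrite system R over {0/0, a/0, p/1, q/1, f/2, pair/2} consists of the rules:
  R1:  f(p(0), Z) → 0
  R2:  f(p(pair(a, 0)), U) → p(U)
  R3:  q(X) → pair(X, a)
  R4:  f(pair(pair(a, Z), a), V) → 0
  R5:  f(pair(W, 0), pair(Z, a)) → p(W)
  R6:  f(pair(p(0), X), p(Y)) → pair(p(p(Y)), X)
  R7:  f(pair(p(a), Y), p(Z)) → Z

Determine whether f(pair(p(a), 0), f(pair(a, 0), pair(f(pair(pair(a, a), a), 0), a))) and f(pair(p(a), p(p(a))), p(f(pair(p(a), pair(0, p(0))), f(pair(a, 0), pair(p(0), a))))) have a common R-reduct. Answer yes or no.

yes — NF(t₁) = a, NF(t₂) = a

Reduce t₁ = f(pair(p(a), 0), f(pair(a, 0), pair(f(pair(pair(a, a), a), 0), a))):
1. f(pair(p(a), 0), f(pair(a, 0), pair(f(pair(pair(a, a), a), 0), a)))  →  f(pair(p(a), 0), p(a))   [R5 at 2]
2. f(pair(p(a), 0), p(a))  →  a   [R7 at ε]

Reduce t₂ = f(pair(p(a), p(p(a))), p(f(pair(p(a), pair(0, p(0))), f(pair(a, 0), pair(p(0), a))))):
1. f(pair(p(a), p(p(a))), p(f(pair(p(a), pair(0, p(0))), f(pair(a, 0), pair(p(0), a)))))  →  f(pair(p(a), pair(0, p(0))), f(pair(a, 0), pair(p(0), a)))   [R7 at ε]
2. f(pair(p(a), pair(0, p(0))), f(pair(a, 0), pair(p(0), a)))  →  f(pair(p(a), pair(0, p(0))), p(a))   [R5 at 2]
3. f(pair(p(a), pair(0, p(0))), p(a))  →  a   [R7 at ε]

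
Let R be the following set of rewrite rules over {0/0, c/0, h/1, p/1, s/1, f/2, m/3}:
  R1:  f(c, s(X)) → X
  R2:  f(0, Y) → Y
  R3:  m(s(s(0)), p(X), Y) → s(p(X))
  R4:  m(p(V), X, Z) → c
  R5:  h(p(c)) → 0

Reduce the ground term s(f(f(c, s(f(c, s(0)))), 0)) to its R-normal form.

1. s(f(f(c, s(f(c, s(0)))), 0))  →  s(f(f(c, s(0)), 0))   [R1 at 1.1]
2. s(f(f(c, s(0)), 0))  →  s(f(0, 0))   [R1 at 1.1]
3. s(f(0, 0))  →  s(0)   [R2 at 1]

s(0)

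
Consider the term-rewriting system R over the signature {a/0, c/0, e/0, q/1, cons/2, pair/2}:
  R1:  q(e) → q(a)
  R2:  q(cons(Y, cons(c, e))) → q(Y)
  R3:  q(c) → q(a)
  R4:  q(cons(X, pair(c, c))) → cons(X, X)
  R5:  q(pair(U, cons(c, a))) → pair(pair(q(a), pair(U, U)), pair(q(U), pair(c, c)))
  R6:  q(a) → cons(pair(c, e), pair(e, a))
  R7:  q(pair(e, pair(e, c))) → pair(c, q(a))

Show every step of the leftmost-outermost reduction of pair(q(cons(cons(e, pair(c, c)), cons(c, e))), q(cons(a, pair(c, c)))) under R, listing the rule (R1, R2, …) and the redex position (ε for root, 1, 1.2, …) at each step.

1. pair(q(cons(cons(e, pair(c, c)), cons(c, e))), q(cons(a, pair(c, c))))  →  pair(q(cons(e, pair(c, c))), q(cons(a, pair(c, c))))   [R2 at 1]
2. pair(q(cons(e, pair(c, c))), q(cons(a, pair(c, c))))  →  pair(cons(e, e), q(cons(a, pair(c, c))))   [R4 at 1]
3. pair(cons(e, e), q(cons(a, pair(c, c))))  →  pair(cons(e, e), cons(a, a))   [R4 at 2]

pair(cons(e, e), cons(a, a))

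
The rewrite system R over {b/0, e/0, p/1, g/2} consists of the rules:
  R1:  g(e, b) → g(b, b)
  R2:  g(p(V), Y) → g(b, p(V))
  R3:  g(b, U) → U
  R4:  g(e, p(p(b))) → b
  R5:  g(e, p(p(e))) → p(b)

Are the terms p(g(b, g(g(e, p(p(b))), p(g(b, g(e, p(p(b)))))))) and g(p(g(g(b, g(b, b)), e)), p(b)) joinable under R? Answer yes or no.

no — NF(t₁) = p(p(b)), NF(t₂) = p(e)

Reduce t₁ = p(g(b, g(g(e, p(p(b))), p(g(b, g(e, p(p(b)))))))):
1. p(g(b, g(g(e, p(p(b))), p(g(b, g(e, p(p(b))))))))  →  p(g(g(e, p(p(b))), p(g(b, g(e, p(p(b)))))))   [R3 at 1]
2. p(g(g(e, p(p(b))), p(g(b, g(e, p(p(b)))))))  →  p(g(b, p(g(b, g(e, p(p(b)))))))   [R4 at 1.1]
3. p(g(b, p(g(b, g(e, p(p(b)))))))  →  p(p(g(b, g(e, p(p(b))))))   [R3 at 1]
4. p(p(g(b, g(e, p(p(b))))))  →  p(p(g(e, p(p(b)))))   [R3 at 1.1]
5. p(p(g(e, p(p(b)))))  →  p(p(b))   [R4 at 1.1]

Reduce t₂ = g(p(g(g(b, g(b, b)), e)), p(b)):
1. g(p(g(g(b, g(b, b)), e)), p(b))  →  g(b, p(g(g(b, g(b, b)), e)))   [R2 at ε]
2. g(b, p(g(g(b, g(b, b)), e)))  →  p(g(g(b, g(b, b)), e))   [R3 at ε]
3. p(g(g(b, g(b, b)), e))  →  p(g(g(b, b), e))   [R3 at 1.1]
4. p(g(g(b, b), e))  →  p(g(b, e))   [R3 at 1.1]
5. p(g(b, e))  →  p(e)   [R3 at 1]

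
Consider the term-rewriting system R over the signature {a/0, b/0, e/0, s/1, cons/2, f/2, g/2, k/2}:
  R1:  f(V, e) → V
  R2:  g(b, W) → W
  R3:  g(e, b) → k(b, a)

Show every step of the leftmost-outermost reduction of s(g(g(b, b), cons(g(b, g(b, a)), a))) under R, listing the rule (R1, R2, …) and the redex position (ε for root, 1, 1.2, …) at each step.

1. s(g(g(b, b), cons(g(b, g(b, a)), a)))  →  s(g(b, cons(g(b, g(b, a)), a)))   [R2 at 1.1]
2. s(g(b, cons(g(b, g(b, a)), a)))  →  s(cons(g(b, g(b, a)), a))   [R2 at 1]
3. s(cons(g(b, g(b, a)), a))  →  s(cons(g(b, a), a))   [R2 at 1.1]
4. s(cons(g(b, a), a))  →  s(cons(a, a))   [R2 at 1.1]

s(cons(a, a))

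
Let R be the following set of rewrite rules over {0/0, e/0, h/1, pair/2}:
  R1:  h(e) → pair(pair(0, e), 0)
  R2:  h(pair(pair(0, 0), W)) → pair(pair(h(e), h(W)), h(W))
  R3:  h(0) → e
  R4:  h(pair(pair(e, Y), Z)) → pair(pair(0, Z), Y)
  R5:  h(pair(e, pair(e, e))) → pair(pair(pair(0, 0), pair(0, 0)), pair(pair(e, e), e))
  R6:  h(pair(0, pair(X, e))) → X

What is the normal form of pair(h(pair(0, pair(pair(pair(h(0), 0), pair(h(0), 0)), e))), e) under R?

pair(pair(pair(e, 0), pair(e, 0)), e)

1. pair(h(pair(0, pair(pair(pair(h(0), 0), pair(h(0), 0)), e))), e)  →  pair(pair(pair(h(0), 0), pair(h(0), 0)), e)   [R6 at 1]
2. pair(pair(pair(h(0), 0), pair(h(0), 0)), e)  →  pair(pair(pair(e, 0), pair(h(0), 0)), e)   [R3 at 1.1.1]
3. pair(pair(pair(e, 0), pair(h(0), 0)), e)  →  pair(pair(pair(e, 0), pair(e, 0)), e)   [R3 at 1.2.1]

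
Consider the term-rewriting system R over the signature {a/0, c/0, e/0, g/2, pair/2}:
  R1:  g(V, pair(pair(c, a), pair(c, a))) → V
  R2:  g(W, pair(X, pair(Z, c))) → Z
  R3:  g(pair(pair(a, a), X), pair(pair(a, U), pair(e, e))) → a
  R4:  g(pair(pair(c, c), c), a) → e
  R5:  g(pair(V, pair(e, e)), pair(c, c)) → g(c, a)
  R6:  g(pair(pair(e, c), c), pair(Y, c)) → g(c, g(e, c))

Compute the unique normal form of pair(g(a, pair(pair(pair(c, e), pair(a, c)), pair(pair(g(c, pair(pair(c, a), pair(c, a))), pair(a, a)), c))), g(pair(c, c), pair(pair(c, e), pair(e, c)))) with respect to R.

pair(pair(c, pair(a, a)), e)

1. pair(g(a, pair(pair(pair(c, e), pair(a, c)), pair(pair(g(c, pair(pair(c, a), pair(c, a))), pair(a, a)), c))), g(pair(c, c), pair(pair(c, e), pair(e, c))))  →  pair(pair(g(c, pair(pair(c, a), pair(c, a))), pair(a, a)), g(pair(c, c), pair(pair(c, e), pair(e, c))))   [R2 at 1]
2. pair(pair(g(c, pair(pair(c, a), pair(c, a))), pair(a, a)), g(pair(c, c), pair(pair(c, e), pair(e, c))))  →  pair(pair(c, pair(a, a)), g(pair(c, c), pair(pair(c, e), pair(e, c))))   [R1 at 1.1]
3. pair(pair(c, pair(a, a)), g(pair(c, c), pair(pair(c, e), pair(e, c))))  →  pair(pair(c, pair(a, a)), e)   [R2 at 2]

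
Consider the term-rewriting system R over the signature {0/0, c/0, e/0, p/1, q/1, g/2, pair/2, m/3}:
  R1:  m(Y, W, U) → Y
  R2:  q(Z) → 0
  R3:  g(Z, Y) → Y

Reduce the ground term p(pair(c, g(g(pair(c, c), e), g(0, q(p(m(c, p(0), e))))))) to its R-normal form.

p(pair(c, 0))

1. p(pair(c, g(g(pair(c, c), e), g(0, q(p(m(c, p(0), e)))))))  →  p(pair(c, g(0, q(p(m(c, p(0), e))))))   [R3 at 1.2]
2. p(pair(c, g(0, q(p(m(c, p(0), e))))))  →  p(pair(c, q(p(m(c, p(0), e)))))   [R3 at 1.2]
3. p(pair(c, q(p(m(c, p(0), e)))))  →  p(pair(c, 0))   [R2 at 1.2]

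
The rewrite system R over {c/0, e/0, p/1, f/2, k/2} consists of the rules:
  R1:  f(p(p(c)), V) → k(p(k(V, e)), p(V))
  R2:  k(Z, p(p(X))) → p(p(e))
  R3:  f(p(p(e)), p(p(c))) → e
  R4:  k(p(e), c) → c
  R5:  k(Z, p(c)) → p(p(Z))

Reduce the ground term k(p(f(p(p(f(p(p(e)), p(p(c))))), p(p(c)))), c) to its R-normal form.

c

1. k(p(f(p(p(f(p(p(e)), p(p(c))))), p(p(c)))), c)  →  k(p(f(p(p(e)), p(p(c)))), c)   [R3 at 1.1.1.1.1]
2. k(p(f(p(p(e)), p(p(c)))), c)  →  k(p(e), c)   [R3 at 1.1]
3. k(p(e), c)  →  c   [R4 at ε]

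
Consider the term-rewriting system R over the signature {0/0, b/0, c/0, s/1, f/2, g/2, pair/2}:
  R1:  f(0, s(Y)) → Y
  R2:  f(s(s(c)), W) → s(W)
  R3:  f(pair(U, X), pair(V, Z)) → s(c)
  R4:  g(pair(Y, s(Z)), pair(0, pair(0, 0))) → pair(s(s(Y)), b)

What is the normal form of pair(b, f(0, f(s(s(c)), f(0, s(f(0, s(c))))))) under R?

pair(b, c)

1. pair(b, f(0, f(s(s(c)), f(0, s(f(0, s(c)))))))  →  pair(b, f(0, s(f(0, s(f(0, s(c)))))))   [R2 at 2.2]
2. pair(b, f(0, s(f(0, s(f(0, s(c)))))))  →  pair(b, f(0, s(f(0, s(c)))))   [R1 at 2]
3. pair(b, f(0, s(f(0, s(c)))))  →  pair(b, f(0, s(c)))   [R1 at 2]
4. pair(b, f(0, s(c)))  →  pair(b, c)   [R1 at 2]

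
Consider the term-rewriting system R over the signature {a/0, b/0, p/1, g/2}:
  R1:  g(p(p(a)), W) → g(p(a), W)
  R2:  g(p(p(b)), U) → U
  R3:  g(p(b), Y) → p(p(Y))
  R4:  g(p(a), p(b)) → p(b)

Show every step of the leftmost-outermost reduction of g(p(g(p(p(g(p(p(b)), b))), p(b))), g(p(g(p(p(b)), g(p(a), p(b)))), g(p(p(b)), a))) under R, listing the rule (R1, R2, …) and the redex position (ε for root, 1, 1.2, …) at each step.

1. g(p(g(p(p(g(p(p(b)), b))), p(b))), g(p(g(p(p(b)), g(p(a), p(b)))), g(p(p(b)), a)))  →  g(p(g(p(p(b)), p(b))), g(p(g(p(p(b)), g(p(a), p(b)))), g(p(p(b)), a)))   [R2 at 1.1.1.1.1]
2. g(p(g(p(p(b)), p(b))), g(p(g(p(p(b)), g(p(a), p(b)))), g(p(p(b)), a)))  →  g(p(p(b)), g(p(g(p(p(b)), g(p(a), p(b)))), g(p(p(b)), a)))   [R2 at 1.1]
3. g(p(p(b)), g(p(g(p(p(b)), g(p(a), p(b)))), g(p(p(b)), a)))  →  g(p(g(p(p(b)), g(p(a), p(b)))), g(p(p(b)), a))   [R2 at ε]
4. g(p(g(p(p(b)), g(p(a), p(b)))), g(p(p(b)), a))  →  g(p(g(p(a), p(b))), g(p(p(b)), a))   [R2 at 1.1]
5. g(p(g(p(a), p(b))), g(p(p(b)), a))  →  g(p(p(b)), g(p(p(b)), a))   [R4 at 1.1]
6. g(p(p(b)), g(p(p(b)), a))  →  g(p(p(b)), a)   [R2 at ε]
7. g(p(p(b)), a)  →  a   [R2 at ε]

a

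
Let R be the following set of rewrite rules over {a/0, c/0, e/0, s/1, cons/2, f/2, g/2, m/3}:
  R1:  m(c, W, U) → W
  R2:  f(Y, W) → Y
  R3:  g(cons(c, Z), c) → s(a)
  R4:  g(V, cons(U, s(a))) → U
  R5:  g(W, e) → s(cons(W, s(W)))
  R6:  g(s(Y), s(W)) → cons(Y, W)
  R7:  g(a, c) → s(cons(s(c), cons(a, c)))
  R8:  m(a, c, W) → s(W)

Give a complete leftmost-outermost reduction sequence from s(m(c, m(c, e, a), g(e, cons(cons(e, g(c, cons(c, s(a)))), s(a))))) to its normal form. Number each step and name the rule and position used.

s(e)

1. s(m(c, m(c, e, a), g(e, cons(cons(e, g(c, cons(c, s(a)))), s(a)))))  →  s(m(c, e, a))   [R1 at 1]
2. s(m(c, e, a))  →  s(e)   [R1 at 1]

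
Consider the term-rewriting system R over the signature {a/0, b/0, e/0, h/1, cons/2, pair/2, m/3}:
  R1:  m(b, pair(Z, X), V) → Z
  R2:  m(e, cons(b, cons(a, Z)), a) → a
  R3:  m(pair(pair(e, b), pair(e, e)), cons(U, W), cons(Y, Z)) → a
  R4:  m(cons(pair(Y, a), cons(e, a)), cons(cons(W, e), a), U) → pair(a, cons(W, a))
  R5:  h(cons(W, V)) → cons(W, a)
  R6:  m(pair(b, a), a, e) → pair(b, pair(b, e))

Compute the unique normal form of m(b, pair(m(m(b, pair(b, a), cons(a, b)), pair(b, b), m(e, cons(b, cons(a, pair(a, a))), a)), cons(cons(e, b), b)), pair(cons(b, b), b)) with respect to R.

b

1. m(b, pair(m(m(b, pair(b, a), cons(a, b)), pair(b, b), m(e, cons(b, cons(a, pair(a, a))), a)), cons(cons(e, b), b)), pair(cons(b, b), b))  →  m(m(b, pair(b, a), cons(a, b)), pair(b, b), m(e, cons(b, cons(a, pair(a, a))), a))   [R1 at ε]
2. m(m(b, pair(b, a), cons(a, b)), pair(b, b), m(e, cons(b, cons(a, pair(a, a))), a))  →  m(b, pair(b, b), m(e, cons(b, cons(a, pair(a, a))), a))   [R1 at 1]
3. m(b, pair(b, b), m(e, cons(b, cons(a, pair(a, a))), a))  →  b   [R1 at ε]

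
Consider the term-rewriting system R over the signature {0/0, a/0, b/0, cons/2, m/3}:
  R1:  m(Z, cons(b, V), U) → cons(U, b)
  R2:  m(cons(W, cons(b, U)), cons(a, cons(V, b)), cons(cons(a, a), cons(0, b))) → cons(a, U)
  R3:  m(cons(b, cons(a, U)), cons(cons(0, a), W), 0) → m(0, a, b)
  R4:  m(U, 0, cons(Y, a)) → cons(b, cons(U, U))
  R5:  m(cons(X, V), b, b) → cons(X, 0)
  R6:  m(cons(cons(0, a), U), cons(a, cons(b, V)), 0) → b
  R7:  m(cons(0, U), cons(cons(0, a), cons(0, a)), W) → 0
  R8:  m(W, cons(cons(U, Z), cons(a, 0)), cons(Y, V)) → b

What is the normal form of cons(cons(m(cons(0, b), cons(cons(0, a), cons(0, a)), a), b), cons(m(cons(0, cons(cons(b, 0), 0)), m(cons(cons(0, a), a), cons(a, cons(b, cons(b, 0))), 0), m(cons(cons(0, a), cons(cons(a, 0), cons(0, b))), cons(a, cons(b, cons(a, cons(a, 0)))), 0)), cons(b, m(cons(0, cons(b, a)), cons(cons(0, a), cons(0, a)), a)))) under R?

1. cons(cons(m(cons(0, b), cons(cons(0, a), cons(0, a)), a), b), cons(m(cons(0, cons(cons(b, 0), 0)), m(cons(cons(0, a), a), cons(a, cons(b, cons(b, 0))), 0), m(cons(cons(0, a), cons(cons(a, 0), cons(0, b))), cons(a, cons(b, cons(a, cons(a, 0)))), 0)), cons(b, m(cons(0, cons(b, a)), cons(cons(0, a), cons(0, a)), a))))  →  cons(cons(0, b), cons(m(cons(0, cons(cons(b, 0), 0)), m(cons(cons(0, a), a), cons(a, cons(b, cons(b, 0))), 0), m(cons(cons(0, a), cons(cons(a, 0), cons(0, b))), cons(a, cons(b, cons(a, cons(a, 0)))), 0)), cons(b, m(cons(0, cons(b, a)), cons(cons(0, a), cons(0, a)), a))))   [R7 at 1.1]
2. cons(cons(0, b), cons(m(cons(0, cons(cons(b, 0), 0)), m(cons(cons(0, a), a), cons(a, cons(b, cons(b, 0))), 0), m(cons(cons(0, a), cons(cons(a, 0), cons(0, b))), cons(a, cons(b, cons(a, cons(a, 0)))), 0)), cons(b, m(cons(0, cons(b, a)), cons(cons(0, a), cons(0, a)), a))))  →  cons(cons(0, b), cons(m(cons(0, cons(cons(b, 0), 0)), b, m(cons(cons(0, a), cons(cons(a, 0), cons(0, b))), cons(a, cons(b, cons(a, cons(a, 0)))), 0)), cons(b, m(cons(0, cons(b, a)), cons(cons(0, a), cons(0, a)), a))))   [R6 at 2.1.2]
3. cons(cons(0, b), cons(m(cons(0, cons(cons(b, 0), 0)), b, m(cons(cons(0, a), cons(cons(a, 0), cons(0, b))), cons(a, cons(b, cons(a, cons(a, 0)))), 0)), cons(b, m(cons(0, cons(b, a)), cons(cons(0, a), cons(0, a)), a))))  →  cons(cons(0, b), cons(m(cons(0, cons(cons(b, 0), 0)), b, b), cons(b, m(cons(0, cons(b, a)), cons(cons(0, a), cons(0, a)), a))))   [R6 at 2.1.3]
4. cons(cons(0, b), cons(m(cons(0, cons(cons(b, 0), 0)), b, b), cons(b, m(cons(0, cons(b, a)), cons(cons(0, a), cons(0, a)), a))))  →  cons(cons(0, b), cons(cons(0, 0), cons(b, m(cons(0, cons(b, a)), cons(cons(0, a), cons(0, a)), a))))   [R5 at 2.1]
5. cons(cons(0, b), cons(cons(0, 0), cons(b, m(cons(0, cons(b, a)), cons(cons(0, a), cons(0, a)), a))))  →  cons(cons(0, b), cons(cons(0, 0), cons(b, 0)))   [R7 at 2.2.2]

cons(cons(0, b), cons(cons(0, 0), cons(b, 0)))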